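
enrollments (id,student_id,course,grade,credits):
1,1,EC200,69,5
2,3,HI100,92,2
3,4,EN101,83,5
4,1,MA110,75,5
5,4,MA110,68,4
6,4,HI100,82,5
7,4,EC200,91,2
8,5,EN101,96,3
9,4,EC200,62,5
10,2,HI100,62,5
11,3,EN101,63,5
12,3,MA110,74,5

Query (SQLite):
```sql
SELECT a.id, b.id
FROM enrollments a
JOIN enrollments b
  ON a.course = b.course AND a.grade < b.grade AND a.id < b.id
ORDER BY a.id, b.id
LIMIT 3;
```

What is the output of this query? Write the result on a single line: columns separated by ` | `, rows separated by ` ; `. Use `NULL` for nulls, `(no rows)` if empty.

Pairs (a,b) with same course, a.grade < b.grade, a.id < b.id.
course groups: EC200:{1,7,9} EN101:{3,8,11} HI100:{2,6,10} MA110:{4,5,12}
Ordered by (a.id, b.id); first 3.

1 | 7 ; 3 | 8 ; 5 | 12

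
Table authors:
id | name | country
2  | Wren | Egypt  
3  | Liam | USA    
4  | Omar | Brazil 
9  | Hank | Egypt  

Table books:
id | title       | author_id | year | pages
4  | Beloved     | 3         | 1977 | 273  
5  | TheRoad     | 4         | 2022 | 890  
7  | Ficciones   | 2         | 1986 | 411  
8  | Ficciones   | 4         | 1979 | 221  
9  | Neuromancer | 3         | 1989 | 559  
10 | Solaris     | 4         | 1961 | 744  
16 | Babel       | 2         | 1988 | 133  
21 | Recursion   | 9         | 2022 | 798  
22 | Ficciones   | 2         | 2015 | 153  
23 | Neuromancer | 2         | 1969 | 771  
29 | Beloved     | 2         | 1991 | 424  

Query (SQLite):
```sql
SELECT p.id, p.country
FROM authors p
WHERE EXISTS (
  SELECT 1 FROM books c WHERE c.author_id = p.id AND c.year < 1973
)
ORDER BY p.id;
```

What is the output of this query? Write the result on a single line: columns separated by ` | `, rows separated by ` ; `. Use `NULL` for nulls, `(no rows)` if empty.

2 | Egypt ; 4 | Brazil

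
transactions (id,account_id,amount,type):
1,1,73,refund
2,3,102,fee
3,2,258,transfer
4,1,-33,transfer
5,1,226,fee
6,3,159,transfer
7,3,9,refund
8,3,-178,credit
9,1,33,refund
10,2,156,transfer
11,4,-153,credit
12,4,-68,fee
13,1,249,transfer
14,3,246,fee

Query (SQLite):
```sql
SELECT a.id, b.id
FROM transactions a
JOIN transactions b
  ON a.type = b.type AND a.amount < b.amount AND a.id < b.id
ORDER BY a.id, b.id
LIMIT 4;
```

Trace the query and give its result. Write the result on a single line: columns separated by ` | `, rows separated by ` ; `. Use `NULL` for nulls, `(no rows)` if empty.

2 | 5 ; 2 | 14 ; 4 | 6 ; 4 | 10

Pairs (a,b) with same type, a.amount < b.amount, a.id < b.id.
type groups: credit:{8,11} fee:{2,5,12,14} refund:{1,7,9} transfer:{3,4,6,10,13}
Ordered by (a.id, b.id); first 4.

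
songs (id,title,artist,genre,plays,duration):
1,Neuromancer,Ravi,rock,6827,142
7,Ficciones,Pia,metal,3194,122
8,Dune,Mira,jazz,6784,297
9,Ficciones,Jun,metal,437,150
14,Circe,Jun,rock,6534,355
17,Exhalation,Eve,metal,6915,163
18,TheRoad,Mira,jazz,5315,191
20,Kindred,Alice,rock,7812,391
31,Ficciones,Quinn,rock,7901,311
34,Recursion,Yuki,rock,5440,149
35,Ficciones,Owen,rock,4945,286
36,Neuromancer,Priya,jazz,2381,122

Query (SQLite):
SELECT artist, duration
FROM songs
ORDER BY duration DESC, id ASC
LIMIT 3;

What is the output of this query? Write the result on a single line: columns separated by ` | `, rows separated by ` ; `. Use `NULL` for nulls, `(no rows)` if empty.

Alice | 391 ; Jun | 355 ; Quinn | 311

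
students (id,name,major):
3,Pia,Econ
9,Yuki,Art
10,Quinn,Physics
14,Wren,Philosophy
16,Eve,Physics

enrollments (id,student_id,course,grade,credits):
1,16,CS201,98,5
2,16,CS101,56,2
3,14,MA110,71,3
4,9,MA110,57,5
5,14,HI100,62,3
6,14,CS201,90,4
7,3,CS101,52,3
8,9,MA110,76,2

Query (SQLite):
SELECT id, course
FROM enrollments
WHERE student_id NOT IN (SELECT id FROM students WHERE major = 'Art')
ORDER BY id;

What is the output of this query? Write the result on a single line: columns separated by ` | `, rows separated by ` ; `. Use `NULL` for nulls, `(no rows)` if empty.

1 | CS201 ; 2 | CS101 ; 3 | MA110 ; 5 | HI100 ; 6 | CS201 ; 7 | CS101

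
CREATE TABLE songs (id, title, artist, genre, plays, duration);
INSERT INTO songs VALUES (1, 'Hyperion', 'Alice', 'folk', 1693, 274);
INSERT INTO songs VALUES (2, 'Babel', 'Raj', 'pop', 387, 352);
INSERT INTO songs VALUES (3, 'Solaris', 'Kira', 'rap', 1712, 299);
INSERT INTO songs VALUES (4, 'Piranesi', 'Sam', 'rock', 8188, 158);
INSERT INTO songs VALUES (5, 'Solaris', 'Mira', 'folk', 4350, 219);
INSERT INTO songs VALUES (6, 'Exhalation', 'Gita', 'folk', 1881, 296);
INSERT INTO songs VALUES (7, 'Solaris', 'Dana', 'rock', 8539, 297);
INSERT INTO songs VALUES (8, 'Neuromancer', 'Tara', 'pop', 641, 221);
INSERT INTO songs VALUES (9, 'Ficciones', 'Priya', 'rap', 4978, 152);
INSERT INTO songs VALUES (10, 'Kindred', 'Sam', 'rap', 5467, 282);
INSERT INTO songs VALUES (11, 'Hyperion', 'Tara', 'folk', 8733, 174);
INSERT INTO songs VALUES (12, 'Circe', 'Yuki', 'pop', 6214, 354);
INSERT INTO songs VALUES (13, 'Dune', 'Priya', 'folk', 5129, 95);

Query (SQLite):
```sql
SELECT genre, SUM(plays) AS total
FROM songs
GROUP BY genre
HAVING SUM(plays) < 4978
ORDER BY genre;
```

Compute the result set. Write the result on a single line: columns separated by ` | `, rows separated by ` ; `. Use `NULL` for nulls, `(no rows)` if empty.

Partition songs by genre; compute SUM(plays) within each group.
HAVING: keep groups where SUM(plays) < 4978.
  folk: ids {1, 5, 6, 11, 13} → SUM(plays)=21786
  pop: ids {2, 8, 12} → SUM(plays)=7242
  rap: ids {3, 9, 10} → SUM(plays)=12157
  rock: ids {4, 7} → SUM(plays)=16727

(no rows)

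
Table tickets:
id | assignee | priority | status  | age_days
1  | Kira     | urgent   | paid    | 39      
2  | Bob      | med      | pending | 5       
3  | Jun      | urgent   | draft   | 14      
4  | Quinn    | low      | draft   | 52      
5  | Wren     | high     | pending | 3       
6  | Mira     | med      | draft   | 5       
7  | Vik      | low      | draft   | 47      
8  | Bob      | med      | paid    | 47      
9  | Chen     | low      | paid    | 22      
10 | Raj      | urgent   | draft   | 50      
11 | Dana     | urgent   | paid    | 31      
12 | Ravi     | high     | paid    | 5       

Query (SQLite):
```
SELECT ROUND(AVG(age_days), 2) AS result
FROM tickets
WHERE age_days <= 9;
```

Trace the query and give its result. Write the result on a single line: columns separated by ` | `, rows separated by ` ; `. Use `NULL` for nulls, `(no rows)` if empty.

4.5

Rows where age_days <= 9 → age_days values: [5, 3, 5, 5].
AVG = 18 / 4 (rounded to 2 dp).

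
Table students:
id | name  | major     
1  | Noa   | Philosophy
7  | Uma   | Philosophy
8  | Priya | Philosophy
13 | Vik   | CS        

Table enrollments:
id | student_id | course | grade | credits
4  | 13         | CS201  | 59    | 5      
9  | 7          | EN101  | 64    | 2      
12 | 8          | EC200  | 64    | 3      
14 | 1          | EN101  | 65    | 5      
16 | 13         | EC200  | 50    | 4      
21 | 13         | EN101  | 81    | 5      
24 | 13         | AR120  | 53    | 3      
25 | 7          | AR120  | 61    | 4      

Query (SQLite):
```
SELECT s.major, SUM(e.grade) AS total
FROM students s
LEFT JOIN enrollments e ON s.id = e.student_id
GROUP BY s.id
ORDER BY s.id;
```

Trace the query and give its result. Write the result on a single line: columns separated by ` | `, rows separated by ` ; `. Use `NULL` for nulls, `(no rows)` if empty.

Philosophy | 65 ; Philosophy | 125 ; Philosophy | 64 ; CS | 243

LEFT JOIN keeps every students row; unmatched ones get NULL for enrollments columns.
Group by students.id and compute SUM(e.grade). SUM over an all-NULL group is NULL.
  1: ids {14} → SUM(e.grade)=65
  7: ids {9, 25} → SUM(e.grade)=125
  8: ids {12} → SUM(e.grade)=64
  13: ids {4, 16, 21, 24} → SUM(e.grade)=243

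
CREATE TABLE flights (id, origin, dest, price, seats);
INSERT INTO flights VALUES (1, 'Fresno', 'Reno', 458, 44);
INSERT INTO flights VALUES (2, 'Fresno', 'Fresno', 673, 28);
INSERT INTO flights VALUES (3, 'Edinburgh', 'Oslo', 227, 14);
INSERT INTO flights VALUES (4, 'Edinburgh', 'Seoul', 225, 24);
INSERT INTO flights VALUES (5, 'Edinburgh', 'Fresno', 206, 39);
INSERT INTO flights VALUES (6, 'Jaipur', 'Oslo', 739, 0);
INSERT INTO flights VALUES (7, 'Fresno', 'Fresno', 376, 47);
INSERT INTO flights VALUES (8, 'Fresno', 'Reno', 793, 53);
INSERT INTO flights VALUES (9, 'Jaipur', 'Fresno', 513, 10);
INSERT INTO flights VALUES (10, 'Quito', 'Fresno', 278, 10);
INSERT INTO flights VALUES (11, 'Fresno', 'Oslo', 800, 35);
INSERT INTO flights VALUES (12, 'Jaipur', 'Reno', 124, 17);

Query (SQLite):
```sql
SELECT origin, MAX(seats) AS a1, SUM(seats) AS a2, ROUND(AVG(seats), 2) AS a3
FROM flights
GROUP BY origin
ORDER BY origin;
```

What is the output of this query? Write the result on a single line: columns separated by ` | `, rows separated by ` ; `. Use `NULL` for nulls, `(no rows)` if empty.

Edinburgh | 39 | 77 | 25.67 ; Fresno | 53 | 207 | 41.4 ; Jaipur | 17 | 27 | 9 ; Quito | 10 | 10 | 10

Group flights by origin.
Per group compute: MAX(seats), SUM(seats), ROUND(AVG(seats), 2).
  Edinburgh: ids {3, 4, 5} → MAX(seats)=39, SUM(seats)=77, ROUND(AVG(seats), 2)=25.67
  Fresno: ids {1, 2, 7, 8, 11} → MAX(seats)=53, SUM(seats)=207, ROUND(AVG(seats), 2)=41.4
  Jaipur: ids {6, 9, 12} → MAX(seats)=17, SUM(seats)=27, ROUND(AVG(seats), 2)=9
  Quito: ids {10} → MAX(seats)=10, SUM(seats)=10, ROUND(AVG(seats), 2)=10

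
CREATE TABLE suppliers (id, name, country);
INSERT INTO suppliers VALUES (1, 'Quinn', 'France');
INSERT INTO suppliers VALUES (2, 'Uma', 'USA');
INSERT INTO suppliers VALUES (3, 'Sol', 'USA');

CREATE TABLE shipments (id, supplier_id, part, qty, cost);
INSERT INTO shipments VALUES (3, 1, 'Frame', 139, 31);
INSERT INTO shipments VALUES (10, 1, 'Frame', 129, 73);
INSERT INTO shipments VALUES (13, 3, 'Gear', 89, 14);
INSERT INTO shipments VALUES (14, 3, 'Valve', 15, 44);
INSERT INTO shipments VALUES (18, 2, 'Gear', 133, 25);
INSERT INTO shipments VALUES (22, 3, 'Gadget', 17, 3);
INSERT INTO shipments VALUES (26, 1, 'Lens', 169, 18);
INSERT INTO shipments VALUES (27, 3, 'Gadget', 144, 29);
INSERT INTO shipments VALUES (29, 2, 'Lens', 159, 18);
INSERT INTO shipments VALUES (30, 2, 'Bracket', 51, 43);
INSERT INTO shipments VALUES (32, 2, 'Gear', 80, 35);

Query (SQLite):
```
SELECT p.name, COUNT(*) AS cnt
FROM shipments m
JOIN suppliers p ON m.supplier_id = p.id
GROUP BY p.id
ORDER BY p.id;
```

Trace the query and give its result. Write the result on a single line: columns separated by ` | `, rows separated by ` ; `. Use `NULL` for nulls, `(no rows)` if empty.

Quinn | 3 ; Uma | 4 ; Sol | 4

Join each shipments row to its suppliers via supplier_id.
Group joined rows by suppliers.id; compute COUNT(*) per group.
  1: ids {3, 10, 26} → COUNT(*)=3
  2: ids {18, 29, 30, 32} → COUNT(*)=4
  3: ids {13, 14, 22, 27} → COUNT(*)=4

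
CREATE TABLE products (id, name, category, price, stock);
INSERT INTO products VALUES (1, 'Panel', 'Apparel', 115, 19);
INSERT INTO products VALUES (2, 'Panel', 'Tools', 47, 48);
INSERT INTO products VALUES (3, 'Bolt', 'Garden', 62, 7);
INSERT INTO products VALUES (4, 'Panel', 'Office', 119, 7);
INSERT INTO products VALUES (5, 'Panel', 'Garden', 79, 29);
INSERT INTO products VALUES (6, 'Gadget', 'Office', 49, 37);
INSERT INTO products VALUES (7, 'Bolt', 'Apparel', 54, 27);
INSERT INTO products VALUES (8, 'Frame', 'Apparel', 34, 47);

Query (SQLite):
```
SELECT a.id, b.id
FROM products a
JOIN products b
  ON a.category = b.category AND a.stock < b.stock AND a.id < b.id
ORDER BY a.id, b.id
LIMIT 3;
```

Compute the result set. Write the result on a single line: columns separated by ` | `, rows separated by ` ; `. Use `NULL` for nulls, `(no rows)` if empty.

1 | 7 ; 1 | 8 ; 3 | 5

Pairs (a,b) with same category, a.stock < b.stock, a.id < b.id.
category groups: Apparel:{1,7,8} Garden:{3,5} Office:{4,6} Tools:{2}
Ordered by (a.id, b.id); first 3.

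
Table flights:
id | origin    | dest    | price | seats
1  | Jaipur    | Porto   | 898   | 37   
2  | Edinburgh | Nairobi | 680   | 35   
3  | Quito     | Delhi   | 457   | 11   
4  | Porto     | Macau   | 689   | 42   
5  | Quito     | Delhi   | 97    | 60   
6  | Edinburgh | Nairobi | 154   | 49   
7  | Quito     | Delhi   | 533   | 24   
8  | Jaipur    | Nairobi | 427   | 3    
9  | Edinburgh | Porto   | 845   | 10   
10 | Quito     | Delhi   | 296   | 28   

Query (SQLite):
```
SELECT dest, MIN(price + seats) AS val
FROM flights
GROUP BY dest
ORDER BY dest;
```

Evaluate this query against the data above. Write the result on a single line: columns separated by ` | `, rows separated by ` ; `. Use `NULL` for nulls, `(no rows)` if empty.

For each row compute price + seats.
Group by dest; take MIN of the expression per group.
  Delhi: ids {3, 5, 7, 10} → MIN(price + seats)=157
  Macau: ids {4} → MIN(price + seats)=731
  Nairobi: ids {2, 6, 8} → MIN(price + seats)=203
  Porto: ids {1, 9} → MIN(price + seats)=855

Delhi | 157 ; Macau | 731 ; Nairobi | 203 ; Porto | 855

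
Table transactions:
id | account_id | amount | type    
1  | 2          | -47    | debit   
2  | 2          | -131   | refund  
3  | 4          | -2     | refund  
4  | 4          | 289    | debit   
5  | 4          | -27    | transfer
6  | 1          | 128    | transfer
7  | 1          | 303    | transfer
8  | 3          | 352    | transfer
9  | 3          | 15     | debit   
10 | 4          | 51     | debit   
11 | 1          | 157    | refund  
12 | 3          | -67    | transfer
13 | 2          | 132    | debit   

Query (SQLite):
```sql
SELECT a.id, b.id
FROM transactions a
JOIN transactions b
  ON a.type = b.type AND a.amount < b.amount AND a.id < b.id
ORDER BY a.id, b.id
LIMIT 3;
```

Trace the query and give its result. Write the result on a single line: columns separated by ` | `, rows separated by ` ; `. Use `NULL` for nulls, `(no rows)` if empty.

Pairs (a,b) with same type, a.amount < b.amount, a.id < b.id.
type groups: debit:{1,4,9,10,13} refund:{2,3,11} transfer:{5,6,7,8,12}
Ordered by (a.id, b.id); first 3.

1 | 4 ; 1 | 9 ; 1 | 10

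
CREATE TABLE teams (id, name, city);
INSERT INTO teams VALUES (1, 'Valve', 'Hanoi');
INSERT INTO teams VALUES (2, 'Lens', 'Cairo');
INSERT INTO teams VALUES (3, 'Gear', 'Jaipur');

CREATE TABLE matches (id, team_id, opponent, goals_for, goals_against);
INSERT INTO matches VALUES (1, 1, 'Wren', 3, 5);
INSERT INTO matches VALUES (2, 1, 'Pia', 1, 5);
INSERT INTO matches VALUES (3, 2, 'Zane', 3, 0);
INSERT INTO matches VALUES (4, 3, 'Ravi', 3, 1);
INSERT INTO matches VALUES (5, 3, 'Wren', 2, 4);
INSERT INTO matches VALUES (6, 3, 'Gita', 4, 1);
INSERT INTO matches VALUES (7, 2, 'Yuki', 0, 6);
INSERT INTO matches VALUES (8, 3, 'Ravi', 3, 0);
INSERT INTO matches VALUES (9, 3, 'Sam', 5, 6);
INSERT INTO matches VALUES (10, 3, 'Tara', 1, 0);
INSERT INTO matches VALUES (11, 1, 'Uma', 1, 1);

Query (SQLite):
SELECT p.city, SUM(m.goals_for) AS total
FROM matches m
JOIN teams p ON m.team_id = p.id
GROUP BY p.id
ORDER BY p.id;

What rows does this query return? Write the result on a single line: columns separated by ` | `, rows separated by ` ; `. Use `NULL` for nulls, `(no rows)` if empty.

Join each matches row to its teams via team_id.
Group joined rows by teams.id; compute SUM(m.goals_for) per group.
  1: ids {1, 2, 11} → SUM(m.goals_for)=5
  2: ids {3, 7} → SUM(m.goals_for)=3
  3: ids {4, 5, 6, 8, 9, 10} → SUM(m.goals_for)=18

Hanoi | 5 ; Cairo | 3 ; Jaipur | 18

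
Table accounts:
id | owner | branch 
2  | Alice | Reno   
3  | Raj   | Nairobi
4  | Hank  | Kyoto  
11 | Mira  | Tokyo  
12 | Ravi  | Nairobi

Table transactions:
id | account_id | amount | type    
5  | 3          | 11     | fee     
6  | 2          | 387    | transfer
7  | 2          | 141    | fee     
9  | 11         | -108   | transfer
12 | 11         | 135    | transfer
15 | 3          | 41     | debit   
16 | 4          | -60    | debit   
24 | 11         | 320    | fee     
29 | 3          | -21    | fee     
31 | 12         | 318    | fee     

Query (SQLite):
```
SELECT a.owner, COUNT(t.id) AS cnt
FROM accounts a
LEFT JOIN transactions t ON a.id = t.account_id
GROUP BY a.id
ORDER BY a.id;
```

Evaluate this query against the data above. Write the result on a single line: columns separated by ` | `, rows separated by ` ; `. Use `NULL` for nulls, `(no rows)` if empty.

Alice | 2 ; Raj | 3 ; Hank | 1 ; Mira | 3 ; Ravi | 1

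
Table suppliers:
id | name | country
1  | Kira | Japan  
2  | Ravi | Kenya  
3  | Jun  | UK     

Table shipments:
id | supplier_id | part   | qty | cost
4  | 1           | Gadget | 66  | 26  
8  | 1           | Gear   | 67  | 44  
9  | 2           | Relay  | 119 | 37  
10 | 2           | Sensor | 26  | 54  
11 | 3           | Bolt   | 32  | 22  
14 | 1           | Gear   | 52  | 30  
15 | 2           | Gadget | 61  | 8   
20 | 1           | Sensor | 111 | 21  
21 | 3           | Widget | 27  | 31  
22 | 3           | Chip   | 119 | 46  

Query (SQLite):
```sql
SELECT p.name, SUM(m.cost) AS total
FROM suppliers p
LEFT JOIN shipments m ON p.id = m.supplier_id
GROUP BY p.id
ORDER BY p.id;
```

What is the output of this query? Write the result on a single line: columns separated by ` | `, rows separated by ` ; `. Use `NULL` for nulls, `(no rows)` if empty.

LEFT JOIN keeps every suppliers row; unmatched ones get NULL for shipments columns.
Group by suppliers.id and compute SUM(m.cost). SUM over an all-NULL group is NULL.
  1: ids {4, 8, 14, 20} → SUM(m.cost)=121
  2: ids {9, 10, 15} → SUM(m.cost)=99
  3: ids {11, 21, 22} → SUM(m.cost)=99

Kira | 121 ; Ravi | 99 ; Jun | 99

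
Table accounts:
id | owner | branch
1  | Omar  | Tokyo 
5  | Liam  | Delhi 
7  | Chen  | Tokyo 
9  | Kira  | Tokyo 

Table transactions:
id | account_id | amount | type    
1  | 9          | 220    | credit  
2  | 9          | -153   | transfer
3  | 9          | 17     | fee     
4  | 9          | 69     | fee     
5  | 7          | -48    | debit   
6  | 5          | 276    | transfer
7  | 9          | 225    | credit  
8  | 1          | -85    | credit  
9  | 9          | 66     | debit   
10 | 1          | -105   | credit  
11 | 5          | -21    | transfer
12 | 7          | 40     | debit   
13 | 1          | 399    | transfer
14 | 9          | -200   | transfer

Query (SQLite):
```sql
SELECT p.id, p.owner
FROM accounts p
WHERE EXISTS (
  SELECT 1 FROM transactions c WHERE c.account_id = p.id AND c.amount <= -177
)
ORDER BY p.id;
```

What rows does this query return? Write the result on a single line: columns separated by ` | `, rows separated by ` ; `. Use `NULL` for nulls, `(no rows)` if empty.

9 | Kira

For each accounts row, check whether any transactions with matching account_id has amount <= -177.
Keep rows where that is true.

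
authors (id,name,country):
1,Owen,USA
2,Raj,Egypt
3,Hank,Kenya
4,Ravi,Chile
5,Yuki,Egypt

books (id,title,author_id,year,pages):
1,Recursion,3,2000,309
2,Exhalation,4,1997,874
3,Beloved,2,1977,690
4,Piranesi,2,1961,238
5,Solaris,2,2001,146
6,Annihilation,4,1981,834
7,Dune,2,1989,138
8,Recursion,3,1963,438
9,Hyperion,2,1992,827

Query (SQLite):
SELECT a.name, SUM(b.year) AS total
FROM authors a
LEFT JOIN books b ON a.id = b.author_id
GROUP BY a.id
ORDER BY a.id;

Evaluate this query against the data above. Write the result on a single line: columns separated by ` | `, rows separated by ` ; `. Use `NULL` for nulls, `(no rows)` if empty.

Owen | NULL ; Raj | 9920 ; Hank | 3963 ; Ravi | 3978 ; Yuki | NULL

LEFT JOIN keeps every authors row; unmatched ones get NULL for books columns.
Group by authors.id and compute SUM(b.year). SUM over an all-NULL group is NULL.
  1: ids {—} → SUM(b.year)=NULL
  2: ids {3, 4, 5, 7, 9} → SUM(b.year)=9920
  3: ids {1, 8} → SUM(b.year)=3963
  4: ids {2, 6} → SUM(b.year)=3978
  5: ids {—} → SUM(b.year)=NULL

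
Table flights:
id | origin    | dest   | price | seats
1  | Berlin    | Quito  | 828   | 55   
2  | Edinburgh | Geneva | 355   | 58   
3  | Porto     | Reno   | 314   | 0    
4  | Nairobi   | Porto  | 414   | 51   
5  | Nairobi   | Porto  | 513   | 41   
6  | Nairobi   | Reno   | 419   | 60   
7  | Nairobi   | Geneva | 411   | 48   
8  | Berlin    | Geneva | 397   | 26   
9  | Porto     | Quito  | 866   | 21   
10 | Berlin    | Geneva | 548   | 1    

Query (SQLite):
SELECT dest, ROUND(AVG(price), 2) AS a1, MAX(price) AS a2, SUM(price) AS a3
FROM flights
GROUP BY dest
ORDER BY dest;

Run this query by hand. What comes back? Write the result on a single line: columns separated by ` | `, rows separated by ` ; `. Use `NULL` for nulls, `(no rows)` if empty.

Group flights by dest.
Per group compute: ROUND(AVG(price), 2), MAX(price), SUM(price).
  Geneva: ids {2, 7, 8, 10} → ROUND(AVG(price), 2)=427.75, MAX(price)=548, SUM(price)=1711
  Porto: ids {4, 5} → ROUND(AVG(price), 2)=463.5, MAX(price)=513, SUM(price)=927
  Quito: ids {1, 9} → ROUND(AVG(price), 2)=847, MAX(price)=866, SUM(price)=1694
  Reno: ids {3, 6} → ROUND(AVG(price), 2)=366.5, MAX(price)=419, SUM(price)=733

Geneva | 427.75 | 548 | 1711 ; Porto | 463.5 | 513 | 927 ; Quito | 847 | 866 | 1694 ; Reno | 366.5 | 419 | 733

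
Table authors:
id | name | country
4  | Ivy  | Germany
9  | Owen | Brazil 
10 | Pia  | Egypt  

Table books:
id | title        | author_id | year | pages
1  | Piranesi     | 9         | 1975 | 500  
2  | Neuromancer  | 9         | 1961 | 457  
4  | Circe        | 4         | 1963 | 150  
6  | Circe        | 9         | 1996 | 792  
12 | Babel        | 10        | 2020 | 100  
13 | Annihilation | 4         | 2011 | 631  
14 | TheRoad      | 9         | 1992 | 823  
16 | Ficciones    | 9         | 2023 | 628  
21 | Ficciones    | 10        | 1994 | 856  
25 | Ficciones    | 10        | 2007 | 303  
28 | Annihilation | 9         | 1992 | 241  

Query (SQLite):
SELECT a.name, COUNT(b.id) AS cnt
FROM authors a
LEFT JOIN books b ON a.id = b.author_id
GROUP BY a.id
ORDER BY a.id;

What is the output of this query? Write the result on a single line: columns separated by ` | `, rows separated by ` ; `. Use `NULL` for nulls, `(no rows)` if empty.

Ivy | 2 ; Owen | 6 ; Pia | 3

LEFT JOIN keeps every authors row; unmatched ones get NULL for books columns.
Group by authors.id and compute COUNT(b.id). COUNT(col) of an all-NULL group is 0.
  4: ids {4, 13} → COUNT(b.id)=2
  9: ids {1, 2, 6, 14, 16, 28} → COUNT(b.id)=6
  10: ids {12, 21, 25} → COUNT(b.id)=3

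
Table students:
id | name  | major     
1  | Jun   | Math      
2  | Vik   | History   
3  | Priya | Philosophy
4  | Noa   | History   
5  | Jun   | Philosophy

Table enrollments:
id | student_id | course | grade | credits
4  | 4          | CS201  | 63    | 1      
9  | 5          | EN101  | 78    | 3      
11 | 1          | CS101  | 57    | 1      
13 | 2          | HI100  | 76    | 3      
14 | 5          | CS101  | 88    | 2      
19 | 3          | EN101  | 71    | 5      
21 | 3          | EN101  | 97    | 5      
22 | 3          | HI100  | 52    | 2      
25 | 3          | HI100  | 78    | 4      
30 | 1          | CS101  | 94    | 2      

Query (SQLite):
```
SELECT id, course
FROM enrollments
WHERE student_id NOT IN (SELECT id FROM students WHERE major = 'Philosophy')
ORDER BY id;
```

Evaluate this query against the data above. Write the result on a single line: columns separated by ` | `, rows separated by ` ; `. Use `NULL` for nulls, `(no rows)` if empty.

Inner query: students.id where major = 'Philosophy'.
Outer: keep enrollments rows whose student_id is not in that set.
Inner query → {3, 5}

4 | CS201 ; 11 | CS101 ; 13 | HI100 ; 30 | CS101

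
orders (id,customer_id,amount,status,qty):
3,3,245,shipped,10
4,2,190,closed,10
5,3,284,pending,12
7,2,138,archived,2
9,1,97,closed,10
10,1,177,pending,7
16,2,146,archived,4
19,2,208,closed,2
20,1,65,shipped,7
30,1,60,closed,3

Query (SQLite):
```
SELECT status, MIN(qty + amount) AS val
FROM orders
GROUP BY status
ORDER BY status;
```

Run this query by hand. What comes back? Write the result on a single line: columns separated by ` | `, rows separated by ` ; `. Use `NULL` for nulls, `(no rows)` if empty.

archived | 140 ; closed | 63 ; pending | 184 ; shipped | 72

For each row compute qty + amount.
Group by status; take MIN of the expression per group.
  archived: ids {7, 16} → MIN(qty + amount)=140
  closed: ids {4, 9, 19, 30} → MIN(qty + amount)=63
  pending: ids {5, 10} → MIN(qty + amount)=184
  shipped: ids {3, 20} → MIN(qty + amount)=72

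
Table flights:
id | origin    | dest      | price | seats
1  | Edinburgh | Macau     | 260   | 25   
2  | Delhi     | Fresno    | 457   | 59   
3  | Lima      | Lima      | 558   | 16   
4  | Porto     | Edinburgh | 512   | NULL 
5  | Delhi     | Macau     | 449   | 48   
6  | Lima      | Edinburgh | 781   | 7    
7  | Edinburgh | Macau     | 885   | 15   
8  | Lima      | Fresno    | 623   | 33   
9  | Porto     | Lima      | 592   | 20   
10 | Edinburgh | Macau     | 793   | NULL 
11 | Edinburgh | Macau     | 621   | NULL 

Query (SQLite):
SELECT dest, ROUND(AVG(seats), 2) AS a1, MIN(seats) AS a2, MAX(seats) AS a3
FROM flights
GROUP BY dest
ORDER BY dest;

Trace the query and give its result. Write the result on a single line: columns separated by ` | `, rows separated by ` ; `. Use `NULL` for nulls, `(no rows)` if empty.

Edinburgh | 7 | 7 | 7 ; Fresno | 46 | 33 | 59 ; Lima | 18 | 16 | 20 ; Macau | 29.33 | 15 | 48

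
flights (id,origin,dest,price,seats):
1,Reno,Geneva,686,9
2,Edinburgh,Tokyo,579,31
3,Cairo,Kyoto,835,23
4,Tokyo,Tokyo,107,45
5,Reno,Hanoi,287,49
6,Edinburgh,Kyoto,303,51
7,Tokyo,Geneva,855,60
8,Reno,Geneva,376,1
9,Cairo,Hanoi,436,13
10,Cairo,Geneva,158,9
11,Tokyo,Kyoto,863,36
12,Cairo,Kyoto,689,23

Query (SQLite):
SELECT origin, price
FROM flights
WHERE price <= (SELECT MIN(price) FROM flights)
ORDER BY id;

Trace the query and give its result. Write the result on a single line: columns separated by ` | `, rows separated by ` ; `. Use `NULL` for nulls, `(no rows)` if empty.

Tokyo | 107

Scalar subquery: MIN(price) over all flights rows = 107.
Keep rows where price <= that value.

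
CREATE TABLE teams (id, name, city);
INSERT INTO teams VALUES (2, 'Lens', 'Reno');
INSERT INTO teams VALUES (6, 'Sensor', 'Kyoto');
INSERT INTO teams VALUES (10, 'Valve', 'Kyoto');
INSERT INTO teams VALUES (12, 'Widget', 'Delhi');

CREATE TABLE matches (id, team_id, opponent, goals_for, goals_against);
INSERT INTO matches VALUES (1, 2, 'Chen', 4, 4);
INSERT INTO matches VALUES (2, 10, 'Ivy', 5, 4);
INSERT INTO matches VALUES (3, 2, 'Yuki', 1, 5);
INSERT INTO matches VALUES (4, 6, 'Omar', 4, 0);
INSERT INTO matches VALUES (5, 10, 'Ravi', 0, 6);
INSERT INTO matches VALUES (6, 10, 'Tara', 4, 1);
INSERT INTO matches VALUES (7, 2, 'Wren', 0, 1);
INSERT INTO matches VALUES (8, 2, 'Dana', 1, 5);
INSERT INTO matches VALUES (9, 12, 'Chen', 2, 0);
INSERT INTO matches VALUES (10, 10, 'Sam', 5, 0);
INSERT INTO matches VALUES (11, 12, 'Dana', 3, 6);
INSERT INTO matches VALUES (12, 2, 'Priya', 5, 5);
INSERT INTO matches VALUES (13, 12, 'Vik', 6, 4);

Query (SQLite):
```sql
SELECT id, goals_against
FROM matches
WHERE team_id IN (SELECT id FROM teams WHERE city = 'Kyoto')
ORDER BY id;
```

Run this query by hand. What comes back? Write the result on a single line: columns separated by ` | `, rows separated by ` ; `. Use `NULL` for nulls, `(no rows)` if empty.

2 | 4 ; 4 | 0 ; 5 | 6 ; 6 | 1 ; 10 | 0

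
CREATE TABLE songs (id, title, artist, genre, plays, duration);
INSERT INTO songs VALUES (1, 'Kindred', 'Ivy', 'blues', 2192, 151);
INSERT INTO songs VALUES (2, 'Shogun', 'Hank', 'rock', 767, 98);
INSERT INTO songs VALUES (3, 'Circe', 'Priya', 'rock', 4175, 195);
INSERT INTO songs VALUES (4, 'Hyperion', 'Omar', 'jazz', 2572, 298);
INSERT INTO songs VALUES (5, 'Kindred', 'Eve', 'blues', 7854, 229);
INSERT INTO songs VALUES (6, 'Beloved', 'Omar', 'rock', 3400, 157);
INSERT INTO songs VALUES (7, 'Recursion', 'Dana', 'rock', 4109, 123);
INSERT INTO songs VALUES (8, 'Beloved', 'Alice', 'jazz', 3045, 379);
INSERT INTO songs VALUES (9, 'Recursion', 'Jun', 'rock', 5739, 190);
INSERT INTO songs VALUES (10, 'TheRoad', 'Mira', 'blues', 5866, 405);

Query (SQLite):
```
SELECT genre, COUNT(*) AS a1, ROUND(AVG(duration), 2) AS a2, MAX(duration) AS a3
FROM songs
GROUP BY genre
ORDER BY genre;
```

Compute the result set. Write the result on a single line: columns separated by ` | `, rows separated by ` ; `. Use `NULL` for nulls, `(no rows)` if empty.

blues | 3 | 261.67 | 405 ; jazz | 2 | 338.5 | 379 ; rock | 5 | 152.6 | 195

Group songs by genre.
Per group compute: COUNT(*), ROUND(AVG(duration), 2), MAX(duration).
  blues: ids {1, 5, 10} → COUNT(*)=3, ROUND(AVG(duration), 2)=261.67, MAX(duration)=405
  jazz: ids {4, 8} → COUNT(*)=2, ROUND(AVG(duration), 2)=338.5, MAX(duration)=379
  rock: ids {2, 3, 6, 7, 9} → COUNT(*)=5, ROUND(AVG(duration), 2)=152.6, MAX(duration)=195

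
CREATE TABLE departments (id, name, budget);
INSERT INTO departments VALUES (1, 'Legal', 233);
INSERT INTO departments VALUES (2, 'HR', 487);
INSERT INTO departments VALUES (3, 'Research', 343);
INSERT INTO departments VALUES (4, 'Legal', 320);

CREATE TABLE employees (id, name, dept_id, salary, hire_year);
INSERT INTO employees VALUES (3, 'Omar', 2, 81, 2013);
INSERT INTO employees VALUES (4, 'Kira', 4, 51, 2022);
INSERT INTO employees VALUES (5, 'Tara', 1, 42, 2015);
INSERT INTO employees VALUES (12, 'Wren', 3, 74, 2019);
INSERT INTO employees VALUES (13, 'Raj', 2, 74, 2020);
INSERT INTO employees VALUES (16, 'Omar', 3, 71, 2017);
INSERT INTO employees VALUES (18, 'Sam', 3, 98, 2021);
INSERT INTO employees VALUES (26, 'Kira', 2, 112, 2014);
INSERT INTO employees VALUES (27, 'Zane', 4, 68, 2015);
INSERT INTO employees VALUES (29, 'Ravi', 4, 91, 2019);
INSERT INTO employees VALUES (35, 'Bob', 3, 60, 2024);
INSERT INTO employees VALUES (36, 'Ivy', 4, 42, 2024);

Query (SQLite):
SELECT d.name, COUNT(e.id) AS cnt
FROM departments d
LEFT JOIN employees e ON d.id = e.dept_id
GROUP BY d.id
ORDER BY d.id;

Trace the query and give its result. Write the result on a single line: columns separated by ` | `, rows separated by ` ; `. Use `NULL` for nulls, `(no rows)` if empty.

Legal | 1 ; HR | 3 ; Research | 4 ; Legal | 4

LEFT JOIN keeps every departments row; unmatched ones get NULL for employees columns.
Group by departments.id and compute COUNT(e.id). COUNT(col) of an all-NULL group is 0.
  1: ids {5} → COUNT(e.id)=1
  2: ids {3, 13, 26} → COUNT(e.id)=3
  3: ids {12, 16, 18, 35} → COUNT(e.id)=4
  4: ids {4, 27, 29, 36} → COUNT(e.id)=4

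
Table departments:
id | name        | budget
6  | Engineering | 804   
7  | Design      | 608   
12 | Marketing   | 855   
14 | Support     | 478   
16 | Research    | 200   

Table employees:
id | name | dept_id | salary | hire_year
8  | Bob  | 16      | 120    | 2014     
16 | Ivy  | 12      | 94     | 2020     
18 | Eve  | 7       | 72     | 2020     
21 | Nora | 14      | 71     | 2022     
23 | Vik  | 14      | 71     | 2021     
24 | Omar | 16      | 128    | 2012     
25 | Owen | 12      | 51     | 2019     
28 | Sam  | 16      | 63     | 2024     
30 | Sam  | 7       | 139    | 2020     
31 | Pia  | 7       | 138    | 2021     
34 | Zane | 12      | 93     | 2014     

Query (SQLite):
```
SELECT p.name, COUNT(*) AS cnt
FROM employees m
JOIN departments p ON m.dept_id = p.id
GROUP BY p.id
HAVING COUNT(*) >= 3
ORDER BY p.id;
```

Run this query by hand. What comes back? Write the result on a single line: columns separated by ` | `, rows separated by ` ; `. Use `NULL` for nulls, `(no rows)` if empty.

Design | 3 ; Marketing | 3 ; Research | 3

Join each employees row to its departments via dept_id.
Group joined rows by departments.id; compute COUNT(*) per group.
HAVING: keep groups with count ≥ 3.
  7: ids {18, 30, 31} → COUNT(*)=3
  12: ids {16, 25, 34} → COUNT(*)=3
  14: ids {21, 23} → COUNT(*)=2
  16: ids {8, 24, 28} → COUNT(*)=3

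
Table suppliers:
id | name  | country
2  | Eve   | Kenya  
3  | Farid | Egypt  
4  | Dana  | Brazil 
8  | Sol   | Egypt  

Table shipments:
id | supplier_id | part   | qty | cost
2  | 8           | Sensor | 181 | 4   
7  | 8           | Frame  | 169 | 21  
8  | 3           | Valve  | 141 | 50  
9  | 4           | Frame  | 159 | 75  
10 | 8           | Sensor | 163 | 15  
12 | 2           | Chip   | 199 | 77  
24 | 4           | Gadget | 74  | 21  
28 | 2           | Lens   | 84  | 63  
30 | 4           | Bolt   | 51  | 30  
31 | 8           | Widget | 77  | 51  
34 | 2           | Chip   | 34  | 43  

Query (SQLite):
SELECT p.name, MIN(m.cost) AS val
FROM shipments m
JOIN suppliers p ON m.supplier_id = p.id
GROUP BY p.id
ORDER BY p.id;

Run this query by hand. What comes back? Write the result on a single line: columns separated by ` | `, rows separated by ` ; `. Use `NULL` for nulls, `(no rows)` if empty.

Join each shipments row to its suppliers via supplier_id.
Group joined rows by suppliers.id; compute MIN(m.cost) per group.
  2: ids {12, 28, 34} → MIN(m.cost)=43
  3: ids {8} → MIN(m.cost)=50
  4: ids {9, 24, 30} → MIN(m.cost)=21
  8: ids {2, 7, 10, 31} → MIN(m.cost)=4

Eve | 43 ; Farid | 50 ; Dana | 21 ; Sol | 4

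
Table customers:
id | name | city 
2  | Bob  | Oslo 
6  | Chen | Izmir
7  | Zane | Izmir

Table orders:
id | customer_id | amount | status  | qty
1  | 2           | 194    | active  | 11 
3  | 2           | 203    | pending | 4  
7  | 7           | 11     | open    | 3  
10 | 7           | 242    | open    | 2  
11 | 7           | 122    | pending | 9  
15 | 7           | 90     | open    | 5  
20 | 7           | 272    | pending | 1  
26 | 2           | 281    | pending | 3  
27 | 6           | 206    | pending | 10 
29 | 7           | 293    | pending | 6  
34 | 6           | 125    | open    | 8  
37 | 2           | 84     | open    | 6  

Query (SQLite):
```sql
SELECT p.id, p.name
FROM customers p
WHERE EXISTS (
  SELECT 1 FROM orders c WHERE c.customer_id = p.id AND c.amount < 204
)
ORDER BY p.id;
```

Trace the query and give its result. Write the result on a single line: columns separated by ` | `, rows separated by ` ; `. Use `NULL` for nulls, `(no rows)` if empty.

2 | Bob ; 6 | Chen ; 7 | Zane

For each customers row, check whether any orders with matching customer_id has amount < 204.
Keep rows where that is true.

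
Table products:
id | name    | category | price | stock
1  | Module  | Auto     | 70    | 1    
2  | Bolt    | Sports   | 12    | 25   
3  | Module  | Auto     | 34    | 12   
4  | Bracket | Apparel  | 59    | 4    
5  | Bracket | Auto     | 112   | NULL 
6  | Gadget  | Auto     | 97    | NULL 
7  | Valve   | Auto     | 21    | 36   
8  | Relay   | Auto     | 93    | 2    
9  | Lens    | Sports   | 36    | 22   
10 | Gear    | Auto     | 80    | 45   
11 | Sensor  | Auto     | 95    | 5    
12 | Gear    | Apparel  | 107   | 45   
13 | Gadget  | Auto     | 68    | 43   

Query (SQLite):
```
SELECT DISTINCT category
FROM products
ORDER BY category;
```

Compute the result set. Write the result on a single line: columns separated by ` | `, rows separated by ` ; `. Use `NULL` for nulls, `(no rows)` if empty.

Apparel ; Auto ; Sports

Collect distinct category values from products.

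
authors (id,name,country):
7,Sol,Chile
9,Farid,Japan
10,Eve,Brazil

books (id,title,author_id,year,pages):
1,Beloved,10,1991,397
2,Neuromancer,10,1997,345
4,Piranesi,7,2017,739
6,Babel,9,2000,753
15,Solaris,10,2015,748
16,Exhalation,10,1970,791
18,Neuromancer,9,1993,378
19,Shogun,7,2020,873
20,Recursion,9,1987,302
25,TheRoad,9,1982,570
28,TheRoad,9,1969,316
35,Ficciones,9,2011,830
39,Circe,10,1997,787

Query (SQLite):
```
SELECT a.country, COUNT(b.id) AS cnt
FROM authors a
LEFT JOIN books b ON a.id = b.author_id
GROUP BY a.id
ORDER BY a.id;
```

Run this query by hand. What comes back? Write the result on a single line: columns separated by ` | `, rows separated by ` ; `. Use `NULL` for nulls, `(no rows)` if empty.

Chile | 2 ; Japan | 6 ; Brazil | 5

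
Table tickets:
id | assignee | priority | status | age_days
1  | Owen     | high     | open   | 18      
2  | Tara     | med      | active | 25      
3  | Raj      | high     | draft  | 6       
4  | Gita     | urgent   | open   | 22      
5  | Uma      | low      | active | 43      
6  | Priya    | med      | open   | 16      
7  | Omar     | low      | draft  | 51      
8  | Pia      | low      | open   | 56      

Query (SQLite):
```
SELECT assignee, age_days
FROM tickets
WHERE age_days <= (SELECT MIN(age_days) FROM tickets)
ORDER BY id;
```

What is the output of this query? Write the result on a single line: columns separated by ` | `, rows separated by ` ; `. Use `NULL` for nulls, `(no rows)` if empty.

Raj | 6

Scalar subquery: MIN(age_days) over all tickets rows = 6.
Keep rows where age_days <= that value.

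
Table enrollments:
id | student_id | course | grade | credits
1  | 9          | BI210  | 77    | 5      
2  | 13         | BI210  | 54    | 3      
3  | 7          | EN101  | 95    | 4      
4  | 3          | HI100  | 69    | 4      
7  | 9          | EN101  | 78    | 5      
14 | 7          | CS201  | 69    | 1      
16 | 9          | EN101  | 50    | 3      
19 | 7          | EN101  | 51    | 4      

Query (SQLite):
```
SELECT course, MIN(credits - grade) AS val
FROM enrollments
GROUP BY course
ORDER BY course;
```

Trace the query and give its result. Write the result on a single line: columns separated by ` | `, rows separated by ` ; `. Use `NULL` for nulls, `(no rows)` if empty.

For each row compute credits - grade.
Group by course; take MIN of the expression per group.
  BI210: ids {1, 2} → MIN(credits - grade)=-72
  CS201: ids {14} → MIN(credits - grade)=-68
  EN101: ids {3, 7, 16, 19} → MIN(credits - grade)=-91
  HI100: ids {4} → MIN(credits - grade)=-65

BI210 | -72 ; CS201 | -68 ; EN101 | -91 ; HI100 | -65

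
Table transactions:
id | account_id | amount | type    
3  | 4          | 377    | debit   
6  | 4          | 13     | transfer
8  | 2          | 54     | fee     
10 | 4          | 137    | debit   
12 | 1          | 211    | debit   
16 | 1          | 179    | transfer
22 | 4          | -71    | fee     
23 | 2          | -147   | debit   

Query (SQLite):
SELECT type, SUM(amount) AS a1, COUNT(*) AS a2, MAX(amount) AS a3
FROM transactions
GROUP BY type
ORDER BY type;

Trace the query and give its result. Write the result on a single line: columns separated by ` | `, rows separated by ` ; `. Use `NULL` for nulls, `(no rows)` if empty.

debit | 578 | 4 | 377 ; fee | -17 | 2 | 54 ; transfer | 192 | 2 | 179

Group transactions by type.
Per group compute: SUM(amount), COUNT(*), MAX(amount).
  debit: ids {3, 10, 12, 23} → SUM(amount)=578, COUNT(*)=4, MAX(amount)=377
  fee: ids {8, 22} → SUM(amount)=-17, COUNT(*)=2, MAX(amount)=54
  transfer: ids {6, 16} → SUM(amount)=192, COUNT(*)=2, MAX(amount)=179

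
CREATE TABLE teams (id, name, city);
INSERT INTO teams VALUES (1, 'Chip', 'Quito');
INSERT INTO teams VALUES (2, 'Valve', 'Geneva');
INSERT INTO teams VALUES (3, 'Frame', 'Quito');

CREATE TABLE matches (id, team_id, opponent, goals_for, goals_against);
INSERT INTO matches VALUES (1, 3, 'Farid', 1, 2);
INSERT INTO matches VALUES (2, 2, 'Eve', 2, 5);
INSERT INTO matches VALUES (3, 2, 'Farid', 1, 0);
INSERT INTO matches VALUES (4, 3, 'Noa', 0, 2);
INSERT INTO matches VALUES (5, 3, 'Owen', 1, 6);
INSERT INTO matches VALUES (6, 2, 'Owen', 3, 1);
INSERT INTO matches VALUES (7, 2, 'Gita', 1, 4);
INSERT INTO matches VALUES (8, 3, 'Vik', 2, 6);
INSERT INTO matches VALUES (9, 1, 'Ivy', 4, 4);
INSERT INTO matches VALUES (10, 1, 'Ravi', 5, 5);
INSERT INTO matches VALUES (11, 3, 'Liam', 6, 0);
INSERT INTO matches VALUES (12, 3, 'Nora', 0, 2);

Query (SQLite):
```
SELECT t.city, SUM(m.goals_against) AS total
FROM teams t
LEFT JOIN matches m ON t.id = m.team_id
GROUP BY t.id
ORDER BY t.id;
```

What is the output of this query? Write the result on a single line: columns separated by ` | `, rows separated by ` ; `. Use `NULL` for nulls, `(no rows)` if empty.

LEFT JOIN keeps every teams row; unmatched ones get NULL for matches columns.
Group by teams.id and compute SUM(m.goals_against). SUM over an all-NULL group is NULL.
  1: ids {9, 10} → SUM(m.goals_against)=9
  2: ids {2, 3, 6, 7} → SUM(m.goals_against)=10
  3: ids {1, 4, 5, 8, 11, 12} → SUM(m.goals_against)=18

Quito | 9 ; Geneva | 10 ; Quito | 18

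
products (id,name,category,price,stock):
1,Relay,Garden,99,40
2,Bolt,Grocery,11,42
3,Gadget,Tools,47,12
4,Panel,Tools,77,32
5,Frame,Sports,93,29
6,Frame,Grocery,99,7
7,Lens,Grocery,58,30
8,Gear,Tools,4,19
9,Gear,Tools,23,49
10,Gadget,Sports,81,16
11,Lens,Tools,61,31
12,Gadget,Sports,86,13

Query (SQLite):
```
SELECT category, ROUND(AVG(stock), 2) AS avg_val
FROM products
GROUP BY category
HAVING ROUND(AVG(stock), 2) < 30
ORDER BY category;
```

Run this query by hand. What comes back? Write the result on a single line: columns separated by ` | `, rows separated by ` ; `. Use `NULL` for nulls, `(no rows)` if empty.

Partition products by category; compute ROUND(AVG(stock), 2) within each group.
HAVING: keep groups where ROUND(AVG(stock), 2) < 30.
  Garden: ids {1} → ROUND(AVG(stock), 2)=40
  Grocery: ids {2, 6, 7} → ROUND(AVG(stock), 2)=26.33
  Sports: ids {5, 10, 12} → ROUND(AVG(stock), 2)=19.33
  Tools: ids {3, 4, 8, 9, 11} → ROUND(AVG(stock), 2)=28.6

Grocery | 26.33 ; Sports | 19.33 ; Tools | 28.6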